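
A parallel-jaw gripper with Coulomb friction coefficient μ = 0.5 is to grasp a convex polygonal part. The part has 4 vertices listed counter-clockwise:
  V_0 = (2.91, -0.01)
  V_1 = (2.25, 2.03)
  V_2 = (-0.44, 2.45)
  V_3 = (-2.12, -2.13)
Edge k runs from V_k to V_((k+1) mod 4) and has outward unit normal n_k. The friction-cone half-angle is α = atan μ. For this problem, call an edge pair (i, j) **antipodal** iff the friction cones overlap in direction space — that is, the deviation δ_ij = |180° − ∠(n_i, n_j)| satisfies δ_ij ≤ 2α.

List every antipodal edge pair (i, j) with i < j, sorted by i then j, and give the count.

count = 3; pairs: (0,2), (1,3), (2,3)

α = atan 0.5 = 26.57°;  2α = 53.13°
n_0 = (+0.9514, +0.3078)
n_1 = (+0.1543, +0.9880)
n_2 = (-0.9388, +0.3444)
n_3 = (+0.3884, -0.9215)
  (0,1): δ = 116.80°  ·
  (0,2): δ = 38.07°  ✓
  (0,3): δ = 94.93°  ·
  (1,2): δ = 101.27°  ·
  (1,3): δ = 31.73°  ✓
  (2,3): δ = 47.00°  ✓
antipodal pairs: 3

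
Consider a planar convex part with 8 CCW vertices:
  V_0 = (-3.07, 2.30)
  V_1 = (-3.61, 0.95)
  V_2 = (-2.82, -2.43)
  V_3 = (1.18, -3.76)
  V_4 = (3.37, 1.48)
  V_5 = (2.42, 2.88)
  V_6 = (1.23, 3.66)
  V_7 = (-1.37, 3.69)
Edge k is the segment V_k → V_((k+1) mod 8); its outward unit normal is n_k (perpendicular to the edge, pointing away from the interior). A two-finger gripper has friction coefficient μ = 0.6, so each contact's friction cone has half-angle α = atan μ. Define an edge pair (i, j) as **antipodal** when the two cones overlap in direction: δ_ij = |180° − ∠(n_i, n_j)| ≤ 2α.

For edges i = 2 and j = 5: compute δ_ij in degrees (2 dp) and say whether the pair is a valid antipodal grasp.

δ = 14.85°, valid

α = atan 0.6 = 30.96°;  2α = 61.93°
edge 2: e_2 = (+4.00, -1.33);  n_2 = (-0.3155, -0.9489)
edge 5: e_5 = (-1.19, +0.78);  n_5 = (+0.5482, +0.8364)
∠(n_2, n_5) = 165.15°
δ = |180° − 165.15°| = 14.85°
14.85° ≤ 2α = 61.93°  →  valid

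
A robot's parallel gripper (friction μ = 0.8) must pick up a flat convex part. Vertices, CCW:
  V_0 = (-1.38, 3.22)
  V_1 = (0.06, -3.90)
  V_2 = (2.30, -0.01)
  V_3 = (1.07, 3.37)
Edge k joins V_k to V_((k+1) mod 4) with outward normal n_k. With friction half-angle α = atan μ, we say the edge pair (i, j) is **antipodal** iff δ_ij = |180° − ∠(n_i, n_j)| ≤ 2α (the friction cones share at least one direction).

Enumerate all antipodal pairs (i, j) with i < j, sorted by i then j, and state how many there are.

α = atan 0.8 = 38.66°;  2α = 77.32°
n_0 = (-0.9802, -0.1982)
n_1 = (+0.8666, -0.4990)
n_2 = (+0.9397, +0.3420)
n_3 = (-0.0611, +0.9981)
  (0,1): δ = 41.37°  ✓
  (0,2): δ = 8.56°  ✓
  (0,3): δ = 82.07°  ·
  (1,2): δ = 130.07°  ·
  (1,3): δ = 56.56°  ✓
  (2,3): δ = 106.49°  ·
antipodal pairs: 3

count = 3; pairs: (0,1), (0,2), (1,3)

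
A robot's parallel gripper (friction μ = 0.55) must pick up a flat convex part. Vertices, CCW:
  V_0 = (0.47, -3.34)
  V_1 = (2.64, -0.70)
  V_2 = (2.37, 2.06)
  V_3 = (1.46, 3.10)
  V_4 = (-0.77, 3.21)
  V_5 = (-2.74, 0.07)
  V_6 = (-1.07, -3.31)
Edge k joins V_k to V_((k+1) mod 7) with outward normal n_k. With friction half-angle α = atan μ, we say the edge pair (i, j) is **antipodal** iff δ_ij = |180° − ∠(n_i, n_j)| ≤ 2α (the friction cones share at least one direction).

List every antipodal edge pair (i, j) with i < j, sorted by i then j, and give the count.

count = 7; pairs: (0,3), (0,4), (1,4), (1,5), (2,5), (2,6), (3,6)

α = atan 0.55 = 28.81°;  2α = 57.62°
n_0 = (+0.7725, -0.6350)
n_1 = (+0.9952, +0.0974)
n_2 = (+0.7526, +0.6585)
n_3 = (+0.0493, +0.9988)
n_4 = (-0.8471, +0.5315)
n_5 = (-0.8965, -0.4430)
n_6 = (-0.0195, -0.9998)
  (0,1): δ = 134.99°  ·
  (0,2): δ = 99.39°  ·
  (0,3): δ = 53.40°  ✓
  (0,4): δ = 7.32°  ✓
  (0,5): δ = 65.71°  ·
  (0,6): δ = 128.30°  ·
  (1,2): δ = 144.40°  ·
  (1,3): δ = 98.41°  ·
  (1,4): δ = 37.69°  ✓
  (1,5): δ = 20.71°  ✓
  (1,6): δ = 83.30°  ·
  (2,3): δ = 134.01°  ·
  (2,4): δ = 73.29°  ·
  (2,5): δ = 14.89°  ✓
  (2,6): δ = 47.70°  ✓
  (3,4): δ = 119.28°  ·
  (3,5): δ = 60.88°  ·
  (3,6): δ = 1.71°  ✓
  (4,5): δ = 121.60°  ·
  (4,6): δ = 59.01°  ·
  (5,6): δ = 117.41°  ·
antipodal pairs: 7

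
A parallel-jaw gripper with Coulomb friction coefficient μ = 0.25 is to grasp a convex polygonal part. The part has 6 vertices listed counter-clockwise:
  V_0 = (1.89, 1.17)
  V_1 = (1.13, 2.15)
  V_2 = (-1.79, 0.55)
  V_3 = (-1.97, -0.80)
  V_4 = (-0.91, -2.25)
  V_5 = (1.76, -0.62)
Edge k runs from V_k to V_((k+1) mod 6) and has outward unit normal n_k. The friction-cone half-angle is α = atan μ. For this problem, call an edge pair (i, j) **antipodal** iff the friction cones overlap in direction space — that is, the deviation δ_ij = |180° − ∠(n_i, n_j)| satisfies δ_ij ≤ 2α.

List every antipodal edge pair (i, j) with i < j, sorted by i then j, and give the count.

α = atan 0.25 = 14.04°;  2α = 28.07°
n_0 = (+0.7902, +0.6128)
n_1 = (-0.4805, +0.8770)
n_2 = (-0.9912, +0.1322)
n_3 = (-0.8073, -0.5902)
n_4 = (+0.5211, -0.8535)
n_5 = (+0.9974, -0.0724)
  (0,1): δ = 99.07°  ·
  (0,2): δ = 45.39°  ·
  (0,3): δ = 1.63°  ✓
  (0,4): δ = 83.61°  ·
  (0,5): δ = 138.05°  ·
  (1,2): δ = 126.31°  ·
  (1,3): δ = 82.55°  ·
  (1,4): δ = 2.68°  ✓
  (1,5): δ = 57.13°  ·
  (2,3): δ = 136.24°  ·
  (2,4): δ = 51.00°  ·
  (2,5): δ = 3.44°  ✓
  (3,4): δ = 94.76°  ·
  (3,5): δ = 40.32°  ·
  (4,5): δ = 125.56°  ·
antipodal pairs: 3

count = 3; pairs: (0,3), (1,4), (2,5)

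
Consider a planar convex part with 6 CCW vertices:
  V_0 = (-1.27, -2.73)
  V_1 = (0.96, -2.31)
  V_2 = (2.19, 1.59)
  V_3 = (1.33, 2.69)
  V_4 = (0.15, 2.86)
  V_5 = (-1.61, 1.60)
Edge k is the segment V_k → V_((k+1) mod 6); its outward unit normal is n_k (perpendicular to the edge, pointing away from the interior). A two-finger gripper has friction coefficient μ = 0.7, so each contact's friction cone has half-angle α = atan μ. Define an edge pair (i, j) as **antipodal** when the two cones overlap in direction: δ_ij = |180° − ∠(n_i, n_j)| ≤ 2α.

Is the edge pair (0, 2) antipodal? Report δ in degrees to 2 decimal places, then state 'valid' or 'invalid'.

δ = 62.65°, valid

α = atan 0.7 = 34.99°;  2α = 69.98°
edge 0: e_0 = (+2.23, +0.42);  n_0 = (+0.1851, -0.9827)
edge 2: e_2 = (-0.86, +1.10);  n_2 = (+0.7878, +0.6159)
∠(n_0, n_2) = 117.35°
δ = |180° − 117.35°| = 62.65°
62.65° ≤ 2α = 69.98°  →  valid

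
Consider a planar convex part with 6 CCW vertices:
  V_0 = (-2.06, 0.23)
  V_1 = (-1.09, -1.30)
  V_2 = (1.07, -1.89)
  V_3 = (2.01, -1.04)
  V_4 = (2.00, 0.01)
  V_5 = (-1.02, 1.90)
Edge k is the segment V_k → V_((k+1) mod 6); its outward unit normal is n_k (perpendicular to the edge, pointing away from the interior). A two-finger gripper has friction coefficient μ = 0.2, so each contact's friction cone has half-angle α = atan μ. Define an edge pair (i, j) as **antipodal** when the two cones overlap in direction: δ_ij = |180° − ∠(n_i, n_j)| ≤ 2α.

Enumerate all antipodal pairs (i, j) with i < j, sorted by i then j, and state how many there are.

α = atan 0.2 = 11.31°;  2α = 22.62°
n_0 = (-0.8446, -0.5354)
n_1 = (-0.2635, -0.9647)
n_2 = (+0.6707, -0.7417)
n_3 = (+1.0000, +0.0095)
n_4 = (+0.5305, +0.8477)
n_5 = (-0.8489, +0.5286)
  (0,1): δ = 137.65°  ·
  (0,2): δ = 80.25°  ·
  (0,3): δ = 31.83°  ·
  (0,4): δ = 25.59°  ·
  (0,5): δ = 115.71°  ·
  (1,2): δ = 122.60°  ·
  (1,3): δ = 74.18°  ·
  (1,4): δ = 16.76°  ✓
  (1,5): δ = 73.36°  ·
  (2,3): δ = 131.58°  ·
  (2,4): δ = 74.16°  ·
  (2,5): δ = 15.97°  ✓
  (3,4): δ = 122.59°  ·
  (3,5): δ = 32.46°  ·
  (4,5): δ = 89.87°  ·
antipodal pairs: 2

count = 2; pairs: (1,4), (2,5)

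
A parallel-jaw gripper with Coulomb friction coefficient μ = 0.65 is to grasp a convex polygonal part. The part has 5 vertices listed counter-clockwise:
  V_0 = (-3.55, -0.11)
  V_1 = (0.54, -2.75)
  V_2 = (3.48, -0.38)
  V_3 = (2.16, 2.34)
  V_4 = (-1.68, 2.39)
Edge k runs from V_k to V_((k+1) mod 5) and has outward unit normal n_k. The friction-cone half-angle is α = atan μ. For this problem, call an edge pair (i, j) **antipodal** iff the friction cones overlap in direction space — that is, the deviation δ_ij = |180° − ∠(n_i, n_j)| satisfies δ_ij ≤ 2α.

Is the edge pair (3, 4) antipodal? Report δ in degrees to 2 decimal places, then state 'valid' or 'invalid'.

α = atan 0.65 = 33.02°;  2α = 66.05°
edge 3: e_3 = (-3.84, +0.05);  n_3 = (+0.0130, +0.9999)
edge 4: e_4 = (-1.87, -2.50);  n_4 = (-0.8008, +0.5990)
∠(n_3, n_4) = 53.95°
δ = |180° − 53.95°| = 126.05°
126.05° > 2α = 66.05°  →  invalid

δ = 126.05°, invalid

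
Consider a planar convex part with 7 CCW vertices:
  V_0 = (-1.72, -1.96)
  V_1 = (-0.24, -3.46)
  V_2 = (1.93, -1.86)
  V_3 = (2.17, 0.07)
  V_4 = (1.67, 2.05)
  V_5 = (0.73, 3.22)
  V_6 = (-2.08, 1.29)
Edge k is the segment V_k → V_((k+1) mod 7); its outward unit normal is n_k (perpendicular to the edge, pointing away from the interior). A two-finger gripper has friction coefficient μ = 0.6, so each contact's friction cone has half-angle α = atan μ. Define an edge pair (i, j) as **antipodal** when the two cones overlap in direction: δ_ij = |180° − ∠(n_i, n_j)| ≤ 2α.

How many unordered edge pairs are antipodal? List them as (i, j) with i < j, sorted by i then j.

count = 9; pairs: (0,2), (0,3), (0,4), (1,5), (1,6), (2,5), (2,6), (3,6), (4,6)

α = atan 0.6 = 30.96°;  2α = 61.93°
n_0 = (-0.7118, -0.7023)
n_1 = (+0.5935, -0.8049)
n_2 = (+0.9924, -0.1234)
n_3 = (+0.9696, +0.2448)
n_4 = (+0.7796, +0.6263)
n_5 = (-0.5662, +0.8243)
n_6 = (-0.9939, -0.1101)
  (0,1): δ = 98.21°  ·
  (0,2): δ = 51.70°  ✓
  (0,3): δ = 30.44°  ✓
  (0,4): δ = 5.84°  ✓
  (0,5): δ = 79.87°  ·
  (0,6): δ = 141.71°  ·
  (1,2): δ = 133.49°  ·
  (1,3): δ = 112.23°  ·
  (1,4): δ = 87.62°  ·
  (1,5): δ = 1.92°  ✓
  (1,6): δ = 59.92°  ✓
  (2,3): δ = 158.74°  ·
  (2,4): δ = 134.13°  ·
  (2,5): δ = 48.43°  ✓
  (2,6): δ = 13.41°  ✓
  (3,4): δ = 155.39°  ·
  (3,5): δ = 69.69°  ·
  (3,6): δ = 7.85°  ✓
  (4,5): δ = 94.30°  ·
  (4,6): δ = 32.46°  ✓
  (5,6): δ = 118.16°  ·
antipodal pairs: 9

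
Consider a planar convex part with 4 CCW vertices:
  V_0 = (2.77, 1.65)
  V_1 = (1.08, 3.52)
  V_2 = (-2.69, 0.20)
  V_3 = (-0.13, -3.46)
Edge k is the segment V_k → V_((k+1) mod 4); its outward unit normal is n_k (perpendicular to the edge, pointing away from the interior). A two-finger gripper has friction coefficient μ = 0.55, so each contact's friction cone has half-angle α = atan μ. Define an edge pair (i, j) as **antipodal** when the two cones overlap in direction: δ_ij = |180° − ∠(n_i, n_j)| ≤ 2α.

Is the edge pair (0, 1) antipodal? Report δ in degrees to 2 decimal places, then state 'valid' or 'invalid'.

δ = 90.74°, invalid

α = atan 0.55 = 28.81°;  2α = 57.62°
edge 0: e_0 = (-1.69, +1.87);  n_0 = (+0.7419, +0.6705)
edge 1: e_1 = (-3.77, -3.32);  n_1 = (-0.6609, +0.7505)
∠(n_0, n_1) = 89.26°
δ = |180° − 89.26°| = 90.74°
90.74° > 2α = 57.62°  →  invalid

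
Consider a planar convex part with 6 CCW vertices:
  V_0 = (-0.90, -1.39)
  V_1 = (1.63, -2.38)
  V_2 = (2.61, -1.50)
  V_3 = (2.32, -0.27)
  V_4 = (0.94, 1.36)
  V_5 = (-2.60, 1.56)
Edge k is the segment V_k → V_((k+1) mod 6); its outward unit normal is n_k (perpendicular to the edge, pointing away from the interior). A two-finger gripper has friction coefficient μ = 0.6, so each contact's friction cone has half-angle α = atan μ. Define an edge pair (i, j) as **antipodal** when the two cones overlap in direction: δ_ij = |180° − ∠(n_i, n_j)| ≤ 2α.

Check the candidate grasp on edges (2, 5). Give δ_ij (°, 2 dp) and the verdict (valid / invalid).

α = atan 0.6 = 30.96°;  2α = 61.93°
edge 2: e_2 = (-0.29, +1.23);  n_2 = (+0.9733, +0.2295)
edge 5: e_5 = (+1.70, -2.95);  n_5 = (-0.8664, -0.4993)
∠(n_2, n_5) = 163.31°
δ = |180° − 163.31°| = 16.69°
16.69° ≤ 2α = 61.93°  →  valid

δ = 16.69°, valid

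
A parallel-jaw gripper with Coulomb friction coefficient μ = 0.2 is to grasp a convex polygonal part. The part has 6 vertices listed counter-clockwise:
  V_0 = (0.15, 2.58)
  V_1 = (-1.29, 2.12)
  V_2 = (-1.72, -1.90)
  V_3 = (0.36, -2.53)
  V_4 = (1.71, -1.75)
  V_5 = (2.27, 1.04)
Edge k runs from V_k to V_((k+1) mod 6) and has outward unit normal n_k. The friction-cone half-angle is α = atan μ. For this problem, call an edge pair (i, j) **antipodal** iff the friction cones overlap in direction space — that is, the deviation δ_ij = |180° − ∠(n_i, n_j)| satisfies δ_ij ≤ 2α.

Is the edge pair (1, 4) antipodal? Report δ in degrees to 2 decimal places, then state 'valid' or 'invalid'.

δ = 5.24°, valid

α = atan 0.2 = 11.31°;  2α = 22.62°
edge 1: e_1 = (-0.43, -4.02);  n_1 = (-0.9943, +0.1064)
edge 4: e_4 = (+0.56, +2.79);  n_4 = (+0.9804, -0.1968)
∠(n_1, n_4) = 174.76°
δ = |180° − 174.76°| = 5.24°
5.24° ≤ 2α = 22.62°  →  valid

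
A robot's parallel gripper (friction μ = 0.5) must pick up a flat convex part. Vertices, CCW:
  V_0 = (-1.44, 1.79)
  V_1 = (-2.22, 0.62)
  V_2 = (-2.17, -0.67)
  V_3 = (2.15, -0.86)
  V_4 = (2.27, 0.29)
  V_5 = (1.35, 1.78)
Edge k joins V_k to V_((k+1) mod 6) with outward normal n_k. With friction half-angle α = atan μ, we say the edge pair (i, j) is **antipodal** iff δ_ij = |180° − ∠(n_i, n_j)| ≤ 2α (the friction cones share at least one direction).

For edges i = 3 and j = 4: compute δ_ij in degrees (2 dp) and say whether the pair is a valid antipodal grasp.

δ = 142.35°, invalid

α = atan 0.5 = 26.57°;  2α = 53.13°
edge 3: e_3 = (+0.12, +1.15);  n_3 = (+0.9946, -0.1038)
edge 4: e_4 = (-0.92, +1.49);  n_4 = (+0.8509, +0.5254)
∠(n_3, n_4) = 37.65°
δ = |180° − 37.65°| = 142.35°
142.35° > 2α = 53.13°  →  invalid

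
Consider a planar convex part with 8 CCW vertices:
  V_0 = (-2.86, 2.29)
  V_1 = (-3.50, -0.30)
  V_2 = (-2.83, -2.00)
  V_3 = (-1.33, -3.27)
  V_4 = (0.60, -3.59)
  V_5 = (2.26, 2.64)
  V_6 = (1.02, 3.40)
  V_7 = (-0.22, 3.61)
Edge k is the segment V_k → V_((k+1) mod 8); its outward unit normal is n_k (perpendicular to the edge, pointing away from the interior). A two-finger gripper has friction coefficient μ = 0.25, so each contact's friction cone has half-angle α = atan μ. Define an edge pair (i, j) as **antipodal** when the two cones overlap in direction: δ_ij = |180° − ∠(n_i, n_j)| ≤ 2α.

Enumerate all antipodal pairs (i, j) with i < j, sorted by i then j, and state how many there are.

count = 4; pairs: (0,4), (2,5), (3,5), (3,6)

α = atan 0.25 = 14.04°;  2α = 28.07°
n_0 = (-0.9708, +0.2399)
n_1 = (-0.9304, -0.3667)
n_2 = (-0.6462, -0.7632)
n_3 = (-0.1636, -0.9865)
n_4 = (+0.9663, -0.2575)
n_5 = (+0.5226, +0.8526)
n_6 = (+0.1670, +0.9860)
n_7 = (-0.4472, +0.8944)
  (0,1): δ = 144.61°  ·
  (0,2): δ = 116.37°  ·
  (0,3): δ = 85.53°  ·
  (0,4): δ = 1.04°  ✓
  (0,5): δ = 72.38°  ·
  (0,6): δ = 94.27°  ·
  (0,7): δ = 130.45°  ·
  (1,2): δ = 151.76°  ·
  (1,3): δ = 120.92°  ·
  (1,4): δ = 36.43°  ·
  (1,5): δ = 36.99°  ·
  (1,6): δ = 58.88°  ·
  (1,7): δ = 95.05°  ·
  (2,3): δ = 149.16°  ·
  (2,4): δ = 64.67°  ·
  (2,5): δ = 8.75°  ✓
  (2,6): δ = 30.64°  ·
  (2,7): δ = 66.82°  ·
  (3,4): δ = 95.51°  ·
  (3,5): δ = 22.09°  ✓
  (3,6): δ = 0.20°  ✓
  (3,7): δ = 35.98°  ·
  (4,5): δ = 106.58°  ·
  (4,6): δ = 84.69°  ·
  (4,7): δ = 48.51°  ·
  (5,6): δ = 158.11°  ·
  (5,7): δ = 121.93°  ·
  (6,7): δ = 143.82°  ·
antipodal pairs: 4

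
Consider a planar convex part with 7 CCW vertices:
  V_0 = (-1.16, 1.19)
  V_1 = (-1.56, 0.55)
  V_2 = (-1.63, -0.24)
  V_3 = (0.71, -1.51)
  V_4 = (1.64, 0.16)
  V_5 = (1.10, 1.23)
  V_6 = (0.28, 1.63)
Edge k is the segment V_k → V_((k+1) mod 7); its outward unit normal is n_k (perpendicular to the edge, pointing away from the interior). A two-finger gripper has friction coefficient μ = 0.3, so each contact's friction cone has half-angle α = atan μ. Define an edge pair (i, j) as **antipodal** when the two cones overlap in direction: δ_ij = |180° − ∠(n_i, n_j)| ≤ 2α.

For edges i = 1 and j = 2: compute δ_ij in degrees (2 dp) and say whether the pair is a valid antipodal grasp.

δ = 113.43°, invalid

α = atan 0.3 = 16.70°;  2α = 33.40°
edge 1: e_1 = (-0.07, -0.79);  n_1 = (-0.9961, +0.0883)
edge 2: e_2 = (+2.34, -1.27);  n_2 = (-0.4770, -0.8789)
∠(n_1, n_2) = 66.57°
δ = |180° − 66.57°| = 113.43°
113.43° > 2α = 33.40°  →  invalid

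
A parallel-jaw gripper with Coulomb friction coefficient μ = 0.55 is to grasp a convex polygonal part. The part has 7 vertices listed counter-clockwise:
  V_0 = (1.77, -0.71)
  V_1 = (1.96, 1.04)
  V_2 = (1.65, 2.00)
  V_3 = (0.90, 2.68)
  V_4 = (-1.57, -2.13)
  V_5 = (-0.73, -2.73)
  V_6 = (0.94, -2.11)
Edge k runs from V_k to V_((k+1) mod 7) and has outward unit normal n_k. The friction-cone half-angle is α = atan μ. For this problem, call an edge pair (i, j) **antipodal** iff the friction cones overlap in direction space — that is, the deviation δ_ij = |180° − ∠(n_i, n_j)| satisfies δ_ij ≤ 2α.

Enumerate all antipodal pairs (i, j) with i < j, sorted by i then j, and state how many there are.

α = atan 0.55 = 28.81°;  2α = 57.62°
n_0 = (+0.9942, -0.1079)
n_1 = (+0.9516, +0.3073)
n_2 = (+0.6717, +0.7408)
n_3 = (-0.8896, +0.4568)
n_4 = (-0.5812, -0.8137)
n_5 = (+0.3480, -0.9375)
n_6 = (+0.8602, -0.5100)
  (0,1): δ = 155.91°  ·
  (0,2): δ = 126.00°  ·
  (0,3): δ = 20.98°  ✓
  (0,4): δ = 60.66°  ·
  (0,5): δ = 116.56°  ·
  (0,6): δ = 155.53°  ·
  (1,2): δ = 150.09°  ·
  (1,3): δ = 45.08°  ✓
  (1,4): δ = 36.57°  ✓
  (1,5): δ = 92.47°  ·
  (1,6): δ = 131.44°  ·
  (2,3): δ = 74.98°  ·
  (2,4): δ = 6.66°  ✓
  (2,5): δ = 62.57°  ·
  (2,6): δ = 101.54°  ·
  (3,4): δ = 98.36°  ·
  (3,5): δ = 42.45°  ✓
  (3,6): δ = 3.48°  ✓
  (4,5): δ = 124.09°  ·
  (4,6): δ = 85.12°  ·
  (5,6): δ = 141.03°  ·
antipodal pairs: 6

count = 6; pairs: (0,3), (1,3), (1,4), (2,4), (3,5), (3,6)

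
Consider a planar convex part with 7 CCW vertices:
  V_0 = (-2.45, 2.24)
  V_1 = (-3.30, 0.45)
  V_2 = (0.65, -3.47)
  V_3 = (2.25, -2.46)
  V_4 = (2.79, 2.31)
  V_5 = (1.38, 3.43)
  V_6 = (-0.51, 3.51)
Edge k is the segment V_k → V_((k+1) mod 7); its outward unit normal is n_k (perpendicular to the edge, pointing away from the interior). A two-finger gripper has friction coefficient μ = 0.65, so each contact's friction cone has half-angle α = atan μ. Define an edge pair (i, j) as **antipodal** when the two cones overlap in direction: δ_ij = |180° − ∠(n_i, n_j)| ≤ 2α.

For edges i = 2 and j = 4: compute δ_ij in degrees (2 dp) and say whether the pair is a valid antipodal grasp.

δ = 70.72°, invalid

α = atan 0.65 = 33.02°;  2α = 66.05°
edge 2: e_2 = (+1.60, +1.01);  n_2 = (+0.5338, -0.8456)
edge 4: e_4 = (-1.41, +1.12);  n_4 = (+0.6220, +0.7830)
∠(n_2, n_4) = 109.28°
δ = |180° − 109.28°| = 70.72°
70.72° > 2α = 66.05°  →  invalid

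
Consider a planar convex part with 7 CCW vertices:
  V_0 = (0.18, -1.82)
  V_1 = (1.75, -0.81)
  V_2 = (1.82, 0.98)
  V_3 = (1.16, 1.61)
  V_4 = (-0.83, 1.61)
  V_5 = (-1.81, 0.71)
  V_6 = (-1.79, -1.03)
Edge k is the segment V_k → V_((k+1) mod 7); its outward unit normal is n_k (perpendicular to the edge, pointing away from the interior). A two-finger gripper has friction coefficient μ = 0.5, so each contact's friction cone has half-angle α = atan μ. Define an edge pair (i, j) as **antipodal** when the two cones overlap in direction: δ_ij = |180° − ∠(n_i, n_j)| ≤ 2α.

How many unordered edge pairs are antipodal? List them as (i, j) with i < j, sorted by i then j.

count = 7; pairs: (0,3), (0,4), (1,4), (1,5), (2,5), (2,6), (3,6)

α = atan 0.5 = 26.57°;  2α = 53.13°
n_0 = (+0.5410, -0.8410)
n_1 = (+0.9992, -0.0391)
n_2 = (+0.6905, +0.7234)
n_3 = (+0.0000, +1.0000)
n_4 = (-0.6764, +0.7365)
n_5 = (-0.9999, -0.0115)
n_6 = (-0.3722, -0.9282)
  (0,1): δ = 124.99°  ·
  (0,2): δ = 76.42°  ·
  (0,3): δ = 32.75°  ✓
  (0,4): δ = 9.81°  ✓
  (0,5): δ = 57.90°  ·
  (0,6): δ = 125.39°  ·
  (1,2): δ = 131.43°  ·
  (1,3): δ = 87.76°  ·
  (1,4): δ = 45.20°  ✓
  (1,5): δ = 2.90°  ✓
  (1,6): δ = 70.39°  ·
  (2,3): δ = 136.33°  ·
  (2,4): δ = 93.77°  ·
  (2,5): δ = 45.67°  ✓
  (2,6): δ = 21.82°  ✓
  (3,4): δ = 137.44°  ·
  (3,5): δ = 89.34°  ·
  (3,6): δ = 21.85°  ✓
  (4,5): δ = 131.90°  ·
  (4,6): δ = 64.41°  ·
  (5,6): δ = 112.51°  ·
antipodal pairs: 7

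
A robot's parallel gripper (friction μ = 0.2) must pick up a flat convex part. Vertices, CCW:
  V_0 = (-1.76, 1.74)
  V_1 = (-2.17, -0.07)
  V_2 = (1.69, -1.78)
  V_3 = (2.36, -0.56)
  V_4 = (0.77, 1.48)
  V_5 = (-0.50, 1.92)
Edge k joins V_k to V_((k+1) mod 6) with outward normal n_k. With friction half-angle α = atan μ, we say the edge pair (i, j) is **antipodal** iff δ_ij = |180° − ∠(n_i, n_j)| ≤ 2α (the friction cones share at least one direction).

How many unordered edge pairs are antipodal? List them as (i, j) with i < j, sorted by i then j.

count = 2; pairs: (0,2), (1,4)

α = atan 0.2 = 11.31°;  2α = 22.62°
n_0 = (-0.9753, +0.2209)
n_1 = (-0.4050, -0.9143)
n_2 = (+0.8765, -0.4814)
n_3 = (+0.7887, +0.6147)
n_4 = (+0.3274, +0.9449)
n_5 = (-0.1414, +0.9899)
  (0,1): δ = 101.13°  ·
  (0,2): δ = 16.01°  ✓
  (0,3): δ = 50.70°  ·
  (0,4): δ = 83.65°  ·
  (0,5): δ = 110.89°  ·
  (1,2): δ = 94.88°  ·
  (1,3): δ = 28.17°  ·
  (1,4): δ = 4.78°  ✓
  (1,5): δ = 32.02°  ·
  (2,3): δ = 113.29°  ·
  (2,4): δ = 80.33°  ·
  (2,5): δ = 53.10°  ·
  (3,4): δ = 147.04°  ·
  (3,5): δ = 119.80°  ·
  (4,5): δ = 152.76°  ·
antipodal pairs: 2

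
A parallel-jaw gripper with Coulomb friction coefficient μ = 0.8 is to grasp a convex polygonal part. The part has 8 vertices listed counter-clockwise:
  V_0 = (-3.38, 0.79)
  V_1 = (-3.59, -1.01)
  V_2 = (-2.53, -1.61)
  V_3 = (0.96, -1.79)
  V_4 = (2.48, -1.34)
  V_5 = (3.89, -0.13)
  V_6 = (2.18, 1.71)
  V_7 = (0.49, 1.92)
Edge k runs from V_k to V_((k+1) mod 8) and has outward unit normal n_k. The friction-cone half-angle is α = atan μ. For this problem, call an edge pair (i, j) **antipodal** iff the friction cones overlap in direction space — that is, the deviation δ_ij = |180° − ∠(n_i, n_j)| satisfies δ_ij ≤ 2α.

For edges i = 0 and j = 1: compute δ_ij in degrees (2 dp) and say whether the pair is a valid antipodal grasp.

α = atan 0.8 = 38.66°;  2α = 77.32°
edge 0: e_0 = (-0.21, -1.80);  n_0 = (-0.9933, +0.1159)
edge 1: e_1 = (+1.06, -0.60);  n_1 = (-0.4926, -0.8703)
∠(n_0, n_1) = 67.14°
δ = |180° − 67.14°| = 112.86°
112.86° > 2α = 77.32°  →  invalid

δ = 112.86°, invalid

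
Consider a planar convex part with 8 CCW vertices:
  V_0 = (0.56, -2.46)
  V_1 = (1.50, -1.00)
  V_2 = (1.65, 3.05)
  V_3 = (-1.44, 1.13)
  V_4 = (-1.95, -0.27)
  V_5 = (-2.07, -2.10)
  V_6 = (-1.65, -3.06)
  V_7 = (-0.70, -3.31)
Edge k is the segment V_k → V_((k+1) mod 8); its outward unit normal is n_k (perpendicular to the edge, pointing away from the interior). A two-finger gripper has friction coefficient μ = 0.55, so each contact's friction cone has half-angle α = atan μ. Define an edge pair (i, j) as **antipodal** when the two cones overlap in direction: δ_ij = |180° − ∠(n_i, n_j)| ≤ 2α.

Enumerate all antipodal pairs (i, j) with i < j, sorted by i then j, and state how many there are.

α = atan 0.55 = 28.81°;  2α = 57.62°
n_0 = (+0.8408, -0.5413)
n_1 = (+0.9993, -0.0370)
n_2 = (-0.5278, +0.8494)
n_3 = (-0.9396, +0.3423)
n_4 = (-0.9979, +0.0654)
n_5 = (-0.9162, -0.4008)
n_6 = (-0.2545, -0.9671)
n_7 = (+0.5592, -0.8290)
  (0,1): δ = 149.35°  ·
  (0,2): δ = 25.37°  ✓
  (0,3): δ = 12.76°  ✓
  (0,4): δ = 29.02°  ✓
  (0,5): δ = 56.40°  ✓
  (0,6): δ = 108.03°  ·
  (0,7): δ = 156.78°  ·
  (1,2): δ = 56.02°  ✓
  (1,3): δ = 17.89°  ✓
  (1,4): δ = 1.63°  ✓
  (1,5): δ = 25.75°  ✓
  (1,6): δ = 77.38°  ·
  (1,7): δ = 126.12°  ·
  (2,3): δ = 141.87°  ·
  (2,4): δ = 125.61°  ·
  (2,5): δ = 98.23°  ·
  (2,6): δ = 46.60°  ✓
  (2,7): δ = 2.15°  ✓
  (3,4): δ = 163.74°  ·
  (3,5): δ = 136.35°  ·
  (3,6): δ = 84.73°  ·
  (3,7): δ = 35.98°  ✓
  (4,5): δ = 152.62°  ·
  (4,6): δ = 100.99°  ·
  (4,7): δ = 52.24°  ✓
  (5,6): δ = 128.37°  ·
  (5,7): δ = 79.63°  ·
  (6,7): δ = 131.25°  ·
antipodal pairs: 12

count = 12; pairs: (0,2), (0,3), (0,4), (0,5), (1,2), (1,3), (1,4), (1,5), (2,6), (2,7), (3,7), (4,7)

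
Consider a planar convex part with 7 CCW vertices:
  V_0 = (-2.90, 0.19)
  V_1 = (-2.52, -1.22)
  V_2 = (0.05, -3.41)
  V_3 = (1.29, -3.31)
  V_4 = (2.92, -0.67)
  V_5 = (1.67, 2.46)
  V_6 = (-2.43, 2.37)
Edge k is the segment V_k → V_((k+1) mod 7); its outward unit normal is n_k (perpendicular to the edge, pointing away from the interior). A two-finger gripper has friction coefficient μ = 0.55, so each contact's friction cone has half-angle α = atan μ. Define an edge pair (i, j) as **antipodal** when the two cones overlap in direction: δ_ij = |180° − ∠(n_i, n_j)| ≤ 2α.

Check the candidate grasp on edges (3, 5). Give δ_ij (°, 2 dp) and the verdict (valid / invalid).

α = atan 0.55 = 28.81°;  2α = 57.62°
edge 3: e_3 = (+1.63, +2.64);  n_3 = (+0.8509, -0.5254)
edge 5: e_5 = (-4.10, -0.09);  n_5 = (-0.0219, +0.9998)
∠(n_3, n_5) = 122.95°
δ = |180° − 122.95°| = 57.05°
57.05° ≤ 2α = 57.62°  →  valid

δ = 57.05°, valid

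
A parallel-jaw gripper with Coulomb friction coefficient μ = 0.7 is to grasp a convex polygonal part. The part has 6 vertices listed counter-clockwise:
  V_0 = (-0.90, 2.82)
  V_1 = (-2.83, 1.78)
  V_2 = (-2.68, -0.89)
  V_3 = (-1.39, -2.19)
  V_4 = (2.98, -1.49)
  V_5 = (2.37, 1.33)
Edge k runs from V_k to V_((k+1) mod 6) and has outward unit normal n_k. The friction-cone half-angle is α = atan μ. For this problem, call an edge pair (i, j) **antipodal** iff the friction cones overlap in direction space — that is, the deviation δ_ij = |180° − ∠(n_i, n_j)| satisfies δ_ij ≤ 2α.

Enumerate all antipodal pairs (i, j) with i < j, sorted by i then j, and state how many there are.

α = atan 0.7 = 34.99°;  2α = 69.98°
n_0 = (-0.4744, +0.8803)
n_1 = (-0.9984, -0.0561)
n_2 = (-0.7098, -0.7044)
n_3 = (+0.1582, -0.9874)
n_4 = (+0.9774, +0.2114)
n_5 = (+0.4146, +0.9100)
  (0,1): δ = 115.10°  ·
  (0,2): δ = 73.54°  ·
  (0,3): δ = 19.22°  ✓
  (0,4): δ = 73.89°  ·
  (0,5): δ = 127.18°  ·
  (1,2): δ = 138.44°  ·
  (1,3): δ = 84.11°  ·
  (1,4): δ = 8.99°  ✓
  (1,5): δ = 62.29°  ✓
  (2,3): δ = 125.68°  ·
  (2,4): δ = 32.57°  ✓
  (2,5): δ = 20.72°  ✓
  (3,4): δ = 86.89°  ·
  (3,5): δ = 33.60°  ✓
  (4,5): δ = 126.70°  ·
antipodal pairs: 6

count = 6; pairs: (0,3), (1,4), (1,5), (2,4), (2,5), (3,5)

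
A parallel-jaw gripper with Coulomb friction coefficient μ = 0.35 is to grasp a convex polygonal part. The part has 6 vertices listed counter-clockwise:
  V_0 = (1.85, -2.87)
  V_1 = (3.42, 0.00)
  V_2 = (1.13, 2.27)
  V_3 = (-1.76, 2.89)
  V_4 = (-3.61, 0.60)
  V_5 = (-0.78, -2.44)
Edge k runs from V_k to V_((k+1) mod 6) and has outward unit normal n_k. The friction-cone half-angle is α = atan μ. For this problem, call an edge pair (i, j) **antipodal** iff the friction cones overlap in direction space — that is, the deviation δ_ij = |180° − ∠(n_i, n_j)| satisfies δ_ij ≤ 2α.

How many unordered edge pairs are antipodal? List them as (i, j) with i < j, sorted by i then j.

count = 5; pairs: (0,3), (1,4), (1,5), (2,4), (2,5)

α = atan 0.35 = 19.29°;  2α = 38.58°
n_0 = (+0.8773, -0.4799)
n_1 = (+0.7040, +0.7102)
n_2 = (+0.2098, +0.9778)
n_3 = (-0.7779, +0.6284)
n_4 = (-0.7319, -0.6814)
n_5 = (-0.1614, -0.9869)
  (0,1): δ = 106.07°  ·
  (0,2): δ = 73.43°  ·
  (0,3): δ = 10.25°  ✓
  (0,4): δ = 71.63°  ·
  (0,5): δ = 109.39°  ·
  (1,2): δ = 147.36°  ·
  (1,3): δ = 84.18°  ·
  (1,4): δ = 2.30°  ✓
  (1,5): δ = 35.46°  ✓
  (2,3): δ = 116.83°  ·
  (2,4): δ = 34.94°  ✓
  (2,5): δ = 2.82°  ✓
  (3,4): δ = 98.12°  ·
  (3,5): δ = 60.35°  ·
  (4,5): δ = 142.24°  ·
antipodal pairs: 5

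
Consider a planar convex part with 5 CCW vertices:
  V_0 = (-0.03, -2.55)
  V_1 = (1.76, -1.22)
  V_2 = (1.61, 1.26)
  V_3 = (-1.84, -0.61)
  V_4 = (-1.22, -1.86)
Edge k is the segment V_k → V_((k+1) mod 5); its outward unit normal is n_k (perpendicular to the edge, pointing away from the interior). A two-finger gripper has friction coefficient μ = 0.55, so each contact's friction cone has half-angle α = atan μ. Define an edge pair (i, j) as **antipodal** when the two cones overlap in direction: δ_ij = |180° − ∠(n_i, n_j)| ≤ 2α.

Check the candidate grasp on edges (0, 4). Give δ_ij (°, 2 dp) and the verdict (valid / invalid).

α = atan 0.55 = 28.81°;  2α = 57.62°
edge 0: e_0 = (+1.79, +1.33);  n_0 = (+0.5964, -0.8027)
edge 4: e_4 = (+1.19, -0.69);  n_4 = (-0.5016, -0.8651)
∠(n_0, n_4) = 66.72°
δ = |180° − 66.72°| = 113.28°
113.28° > 2α = 57.62°  →  invalid

δ = 113.28°, invalid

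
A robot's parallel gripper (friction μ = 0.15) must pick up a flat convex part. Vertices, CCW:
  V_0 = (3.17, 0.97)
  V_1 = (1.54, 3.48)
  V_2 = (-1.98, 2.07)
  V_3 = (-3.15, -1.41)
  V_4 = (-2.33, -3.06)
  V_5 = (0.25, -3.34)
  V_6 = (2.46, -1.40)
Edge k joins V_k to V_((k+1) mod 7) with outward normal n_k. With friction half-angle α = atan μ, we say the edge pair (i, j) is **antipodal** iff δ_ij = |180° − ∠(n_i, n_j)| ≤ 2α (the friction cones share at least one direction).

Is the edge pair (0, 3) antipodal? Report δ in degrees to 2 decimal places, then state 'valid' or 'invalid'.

α = atan 0.15 = 8.53°;  2α = 17.06°
edge 0: e_0 = (-1.63, +2.51);  n_0 = (+0.8387, +0.5446)
edge 3: e_3 = (+0.82, -1.65);  n_3 = (-0.8955, -0.4450)
∠(n_0, n_3) = 173.43°
δ = |180° − 173.43°| = 6.57°
6.57° ≤ 2α = 17.06°  →  valid

δ = 6.57°, valid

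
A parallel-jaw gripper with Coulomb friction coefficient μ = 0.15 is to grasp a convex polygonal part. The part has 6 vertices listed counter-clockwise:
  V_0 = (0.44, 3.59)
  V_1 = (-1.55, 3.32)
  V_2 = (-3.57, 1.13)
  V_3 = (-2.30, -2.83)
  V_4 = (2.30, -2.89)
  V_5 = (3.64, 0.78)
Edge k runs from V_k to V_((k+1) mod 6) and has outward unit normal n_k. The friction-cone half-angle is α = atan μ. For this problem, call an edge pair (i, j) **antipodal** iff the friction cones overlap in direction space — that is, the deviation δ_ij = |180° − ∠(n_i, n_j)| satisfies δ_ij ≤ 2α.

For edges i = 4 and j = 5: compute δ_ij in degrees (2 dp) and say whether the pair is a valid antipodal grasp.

α = atan 0.15 = 8.53°;  2α = 17.06°
edge 4: e_4 = (+1.34, +3.67);  n_4 = (+0.9393, -0.3430)
edge 5: e_5 = (-3.20, +2.81);  n_5 = (+0.6598, +0.7514)
∠(n_4, n_5) = 68.77°
δ = |180° − 68.77°| = 111.23°
111.23° > 2α = 17.06°  →  invalid

δ = 111.23°, invalid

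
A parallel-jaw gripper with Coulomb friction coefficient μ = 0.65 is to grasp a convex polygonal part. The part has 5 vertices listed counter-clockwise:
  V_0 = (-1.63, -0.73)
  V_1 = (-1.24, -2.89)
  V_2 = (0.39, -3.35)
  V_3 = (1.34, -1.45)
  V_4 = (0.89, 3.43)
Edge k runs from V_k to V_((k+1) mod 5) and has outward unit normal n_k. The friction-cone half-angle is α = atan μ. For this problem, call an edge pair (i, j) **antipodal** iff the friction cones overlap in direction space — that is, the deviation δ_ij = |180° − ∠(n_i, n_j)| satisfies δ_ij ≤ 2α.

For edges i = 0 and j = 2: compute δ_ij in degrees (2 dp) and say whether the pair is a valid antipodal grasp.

δ = 36.80°, valid

α = atan 0.65 = 33.02°;  2α = 66.05°
edge 0: e_0 = (+0.39, -2.16);  n_0 = (-0.9841, -0.1777)
edge 2: e_2 = (+0.95, +1.90);  n_2 = (+0.8944, -0.4472)
∠(n_0, n_2) = 143.20°
δ = |180° − 143.20°| = 36.80°
36.80° ≤ 2α = 66.05°  →  valid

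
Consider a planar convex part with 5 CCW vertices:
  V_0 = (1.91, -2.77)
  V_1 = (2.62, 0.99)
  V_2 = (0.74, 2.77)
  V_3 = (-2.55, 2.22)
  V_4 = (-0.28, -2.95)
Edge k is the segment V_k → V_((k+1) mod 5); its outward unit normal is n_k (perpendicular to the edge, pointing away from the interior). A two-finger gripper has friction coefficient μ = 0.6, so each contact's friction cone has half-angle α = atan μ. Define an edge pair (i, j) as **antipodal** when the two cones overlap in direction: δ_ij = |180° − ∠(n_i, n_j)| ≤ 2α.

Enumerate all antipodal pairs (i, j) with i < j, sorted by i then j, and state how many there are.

count = 4; pairs: (0,3), (1,3), (1,4), (2,4)

α = atan 0.6 = 30.96°;  2α = 61.93°
n_0 = (+0.9826, -0.1856)
n_1 = (+0.6875, +0.7262)
n_2 = (-0.1649, +0.9863)
n_3 = (-0.9156, -0.4020)
n_4 = (+0.0819, -0.9966)
  (0,1): δ = 122.74°  ·
  (0,2): δ = 69.82°  ·
  (0,3): δ = 34.40°  ✓
  (0,4): δ = 105.39°  ·
  (1,2): δ = 127.07°  ·
  (1,3): δ = 22.86°  ✓
  (1,4): δ = 48.13°  ✓
  (2,3): δ = 75.79°  ·
  (2,4): δ = 4.79°  ✓
  (3,4): δ = 109.01°  ·
antipodal pairs: 4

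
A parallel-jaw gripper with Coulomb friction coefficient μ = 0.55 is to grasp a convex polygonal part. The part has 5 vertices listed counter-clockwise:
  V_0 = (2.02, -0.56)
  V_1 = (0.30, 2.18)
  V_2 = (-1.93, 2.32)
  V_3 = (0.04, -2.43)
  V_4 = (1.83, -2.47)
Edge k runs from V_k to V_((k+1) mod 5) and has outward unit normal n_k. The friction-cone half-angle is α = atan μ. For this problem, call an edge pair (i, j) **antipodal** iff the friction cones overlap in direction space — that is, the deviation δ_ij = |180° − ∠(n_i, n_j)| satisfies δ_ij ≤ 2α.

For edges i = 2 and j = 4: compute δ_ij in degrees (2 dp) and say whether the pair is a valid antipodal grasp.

α = atan 0.55 = 28.81°;  2α = 57.62°
edge 2: e_2 = (+1.97, -4.75);  n_2 = (-0.9237, -0.3831)
edge 4: e_4 = (+0.19, +1.91);  n_4 = (+0.9951, -0.0990)
∠(n_2, n_4) = 151.79°
δ = |180° − 151.79°| = 28.21°
28.21° ≤ 2α = 57.62°  →  valid

δ = 28.21°, valid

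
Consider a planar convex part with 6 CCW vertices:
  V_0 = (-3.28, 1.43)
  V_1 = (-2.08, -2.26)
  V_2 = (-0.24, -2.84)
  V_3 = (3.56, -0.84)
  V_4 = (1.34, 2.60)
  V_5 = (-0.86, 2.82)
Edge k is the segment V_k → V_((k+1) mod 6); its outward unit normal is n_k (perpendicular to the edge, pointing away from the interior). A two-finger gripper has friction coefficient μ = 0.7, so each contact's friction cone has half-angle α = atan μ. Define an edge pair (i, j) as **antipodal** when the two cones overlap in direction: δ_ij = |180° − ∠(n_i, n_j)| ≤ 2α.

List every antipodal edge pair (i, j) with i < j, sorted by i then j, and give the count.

α = atan 0.7 = 34.99°;  2α = 69.98°
n_0 = (-0.9510, -0.3093)
n_1 = (-0.3006, -0.9537)
n_2 = (+0.4657, -0.8849)
n_3 = (+0.8402, +0.5422)
n_4 = (+0.0995, +0.9950)
n_5 = (-0.4981, +0.8671)
  (0,1): δ = 125.51°  ·
  (0,2): δ = 80.26°  ·
  (0,3): δ = 14.82°  ✓
  (0,4): δ = 66.27°  ✓
  (0,5): δ = 101.86°  ·
  (1,2): δ = 134.75°  ·
  (1,3): δ = 39.67°  ✓
  (1,4): δ = 11.79°  ✓
  (1,5): δ = 47.37°  ✓
  (2,3): δ = 84.92°  ·
  (2,4): δ = 33.47°  ✓
  (2,5): δ = 2.11°  ✓
  (3,4): δ = 128.55°  ·
  (3,5): δ = 92.96°  ·
  (4,5): δ = 144.42°  ·
antipodal pairs: 7

count = 7; pairs: (0,3), (0,4), (1,3), (1,4), (1,5), (2,4), (2,5)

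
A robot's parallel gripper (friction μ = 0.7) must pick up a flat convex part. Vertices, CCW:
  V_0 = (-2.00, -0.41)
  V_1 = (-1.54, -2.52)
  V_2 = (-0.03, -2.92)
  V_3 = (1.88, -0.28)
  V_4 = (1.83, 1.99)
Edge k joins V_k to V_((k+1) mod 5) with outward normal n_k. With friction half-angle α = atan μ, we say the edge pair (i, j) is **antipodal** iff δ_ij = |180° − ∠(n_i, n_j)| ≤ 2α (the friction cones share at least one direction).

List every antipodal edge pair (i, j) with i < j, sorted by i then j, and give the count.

α = atan 0.7 = 34.99°;  2α = 69.98°
n_0 = (-0.9771, -0.2130)
n_1 = (-0.2561, -0.9667)
n_2 = (+0.8102, -0.5862)
n_3 = (+0.9998, +0.0220)
n_4 = (-0.5310, +0.8474)
  (0,1): δ = 117.14°  ·
  (0,2): δ = 48.18°  ✓
  (0,3): δ = 11.04°  ✓
  (0,4): δ = 109.77°  ·
  (1,2): δ = 111.05°  ·
  (1,3): δ = 73.90°  ·
  (1,4): δ = 46.91°  ✓
  (2,3): δ = 142.85°  ·
  (2,4): δ = 22.04°  ✓
  (3,4): δ = 59.19°  ✓
antipodal pairs: 5

count = 5; pairs: (0,2), (0,3), (1,4), (2,4), (3,4)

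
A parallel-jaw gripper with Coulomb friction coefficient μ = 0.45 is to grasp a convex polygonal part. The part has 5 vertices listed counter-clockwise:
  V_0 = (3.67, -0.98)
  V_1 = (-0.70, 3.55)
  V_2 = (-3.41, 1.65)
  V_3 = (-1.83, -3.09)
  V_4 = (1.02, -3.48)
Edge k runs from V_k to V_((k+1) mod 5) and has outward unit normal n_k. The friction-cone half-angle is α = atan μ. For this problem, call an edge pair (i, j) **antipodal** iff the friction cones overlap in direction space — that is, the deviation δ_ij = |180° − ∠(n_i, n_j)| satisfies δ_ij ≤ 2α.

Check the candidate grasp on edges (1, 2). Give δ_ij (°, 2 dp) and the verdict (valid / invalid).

α = atan 0.45 = 24.23°;  2α = 48.46°
edge 1: e_1 = (-2.71, -1.90);  n_1 = (-0.5741, +0.8188)
edge 2: e_2 = (+1.58, -4.74);  n_2 = (-0.9487, -0.3162)
∠(n_1, n_2) = 73.40°
δ = |180° − 73.40°| = 106.60°
106.60° > 2α = 48.46°  →  invalid

δ = 106.60°, invalid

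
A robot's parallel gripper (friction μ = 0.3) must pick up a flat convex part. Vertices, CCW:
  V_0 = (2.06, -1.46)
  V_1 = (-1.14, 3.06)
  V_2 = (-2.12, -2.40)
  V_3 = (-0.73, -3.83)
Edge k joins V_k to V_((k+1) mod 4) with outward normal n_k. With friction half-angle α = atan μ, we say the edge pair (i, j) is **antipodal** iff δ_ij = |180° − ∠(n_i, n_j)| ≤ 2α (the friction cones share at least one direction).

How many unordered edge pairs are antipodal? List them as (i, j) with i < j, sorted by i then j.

α = atan 0.3 = 16.70°;  2α = 33.40°
n_0 = (+0.8162, +0.5778)
n_1 = (-0.9843, +0.1767)
n_2 = (-0.7171, -0.6970)
n_3 = (+0.6474, -0.7621)
  (0,1): δ = 45.47°  ·
  (0,2): δ = 8.89°  ✓
  (0,3): δ = 95.05°  ·
  (1,2): δ = 125.64°  ·
  (1,3): δ = 39.48°  ·
  (2,3): δ = 93.84°  ·
antipodal pairs: 1

count = 1; pairs: (0,2)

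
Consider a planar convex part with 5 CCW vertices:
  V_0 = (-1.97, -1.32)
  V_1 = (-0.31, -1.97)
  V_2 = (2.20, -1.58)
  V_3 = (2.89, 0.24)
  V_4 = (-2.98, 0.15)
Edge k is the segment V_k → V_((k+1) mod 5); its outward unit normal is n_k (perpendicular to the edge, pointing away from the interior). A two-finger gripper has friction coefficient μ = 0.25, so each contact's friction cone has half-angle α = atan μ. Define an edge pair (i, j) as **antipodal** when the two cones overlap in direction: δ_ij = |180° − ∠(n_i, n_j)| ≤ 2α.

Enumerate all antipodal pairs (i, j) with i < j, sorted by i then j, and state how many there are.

α = atan 0.25 = 14.04°;  2α = 28.07°
n_0 = (-0.3646, -0.9312)
n_1 = (+0.1535, -0.9881)
n_2 = (+0.9351, -0.3545)
n_3 = (-0.0153, +0.9999)
n_4 = (-0.8242, -0.5663)
  (0,1): δ = 149.78°  ·
  (0,2): δ = 89.38°  ·
  (0,3): δ = 22.26°  ✓
  (0,4): δ = 145.88°  ·
  (1,2): δ = 119.59°  ·
  (1,3): δ = 7.95°  ✓
  (1,4): δ = 115.66°  ·
  (2,3): δ = 68.36°  ·
  (2,4): δ = 55.25°  ·
  (3,4): δ = 56.39°  ·
antipodal pairs: 2

count = 2; pairs: (0,3), (1,3)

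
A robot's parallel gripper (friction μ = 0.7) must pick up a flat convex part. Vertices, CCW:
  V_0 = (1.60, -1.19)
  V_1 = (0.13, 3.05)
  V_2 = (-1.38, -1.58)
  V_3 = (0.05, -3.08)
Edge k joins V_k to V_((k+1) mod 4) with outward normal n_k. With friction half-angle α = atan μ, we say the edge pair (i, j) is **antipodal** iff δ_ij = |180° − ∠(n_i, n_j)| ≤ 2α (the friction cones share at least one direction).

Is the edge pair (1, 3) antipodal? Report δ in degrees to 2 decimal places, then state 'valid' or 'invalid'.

α = atan 0.7 = 34.99°;  2α = 69.98°
edge 1: e_1 = (-1.51, -4.63);  n_1 = (-0.9507, +0.3101)
edge 3: e_3 = (+1.55, +1.89);  n_3 = (+0.7732, -0.6341)
∠(n_1, n_3) = 158.71°
δ = |180° − 158.71°| = 21.29°
21.29° ≤ 2α = 69.98°  →  valid

δ = 21.29°, valid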